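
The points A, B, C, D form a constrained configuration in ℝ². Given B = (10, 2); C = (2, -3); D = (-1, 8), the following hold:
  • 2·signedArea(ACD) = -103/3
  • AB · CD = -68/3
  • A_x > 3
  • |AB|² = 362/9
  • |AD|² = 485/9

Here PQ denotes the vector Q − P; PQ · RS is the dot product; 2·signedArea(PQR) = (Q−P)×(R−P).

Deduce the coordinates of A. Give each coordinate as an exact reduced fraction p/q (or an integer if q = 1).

A = (11/3, 7/3)

1. A_x = 11/3  [AB · CD = -68/3 ∩ 2·signedArea(ACD) = -103/3]
2. A_y = 7/3  [AB · CD = -68/3 ∩ 2·signedArea(ACD) = -103/3]
   → A = (11/3, 7/3)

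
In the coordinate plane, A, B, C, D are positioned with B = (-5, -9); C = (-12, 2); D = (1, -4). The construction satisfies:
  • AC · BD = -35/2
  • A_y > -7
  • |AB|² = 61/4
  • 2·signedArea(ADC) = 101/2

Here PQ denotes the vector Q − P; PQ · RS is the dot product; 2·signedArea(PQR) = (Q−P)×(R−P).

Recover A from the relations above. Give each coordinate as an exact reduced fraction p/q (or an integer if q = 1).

A = (-2, -13/2)

1. A_x = -2  [2·signedArea(ADC) = 101/2 ∩ AC · BD = -35/2]
2. A_y = -13/2  [2·signedArea(ADC) = 101/2 ∩ AC · BD = -35/2]
   → A = (-2, -13/2)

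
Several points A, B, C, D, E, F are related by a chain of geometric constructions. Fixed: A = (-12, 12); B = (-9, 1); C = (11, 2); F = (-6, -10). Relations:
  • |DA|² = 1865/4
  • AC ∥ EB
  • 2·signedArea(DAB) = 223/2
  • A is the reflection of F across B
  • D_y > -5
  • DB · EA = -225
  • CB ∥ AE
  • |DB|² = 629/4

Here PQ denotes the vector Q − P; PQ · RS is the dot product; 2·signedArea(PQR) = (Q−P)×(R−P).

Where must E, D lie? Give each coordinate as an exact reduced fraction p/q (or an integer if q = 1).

1. E_x = -32  [AC ∥ EB ∩ CB ∥ AE]
2. E_y = 11  [AC ∥ EB ∩ CB ∥ AE]
   → E = (-32, 11)
3. D_x = 5/2  [2·signedArea(DAB) = 223/2 ∩ DB · EA = -225]
4. D_y = -4  [2·signedArea(DAB) = 223/2 ∩ DB · EA = -225]
   → D = (5/2, -4)

D = (5/2, -4)
E = (-32, 11)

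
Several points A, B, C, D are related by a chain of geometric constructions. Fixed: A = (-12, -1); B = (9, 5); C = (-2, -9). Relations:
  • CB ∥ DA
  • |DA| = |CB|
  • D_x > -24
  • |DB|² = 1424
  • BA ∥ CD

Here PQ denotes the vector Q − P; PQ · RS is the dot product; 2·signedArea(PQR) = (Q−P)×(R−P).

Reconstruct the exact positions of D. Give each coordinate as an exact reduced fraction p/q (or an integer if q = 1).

D = (-23, -15)

1. D_x = -23  [CB ∥ DA ∩ BA ∥ CD]
2. D_y = -15  [CB ∥ DA ∩ BA ∥ CD]
   → D = (-23, -15)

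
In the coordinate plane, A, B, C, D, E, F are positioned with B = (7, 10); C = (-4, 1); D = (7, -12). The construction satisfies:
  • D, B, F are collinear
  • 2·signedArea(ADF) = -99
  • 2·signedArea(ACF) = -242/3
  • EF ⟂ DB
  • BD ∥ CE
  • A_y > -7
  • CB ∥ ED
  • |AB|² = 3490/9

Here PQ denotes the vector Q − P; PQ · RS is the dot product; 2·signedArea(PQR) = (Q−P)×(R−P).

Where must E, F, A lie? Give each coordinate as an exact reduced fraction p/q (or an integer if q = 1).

1. E_x = -4  [CB ∥ ED ∩ BD ∥ CE]
2. E_y = -21  [CB ∥ ED ∩ BD ∥ CE]
   → E = (-4, -21)
3. F_x = 7  [D, B, F are collinear ∩ EF ⟂ DB]
4. F_y = -21  [D, B, F are collinear ∩ EF ⟂ DB]
   → F = (7, -21)
5. A_x = -4  [2·signedArea(ACF) = -242/3 ∩ 2·signedArea(ADF) = -99]
6. A_y = -19/3  [2·signedArea(ACF) = -242/3 ∩ 2·signedArea(ADF) = -99]
   → A = (-4, -19/3)

A = (-4, -19/3)
E = (-4, -21)
F = (7, -21)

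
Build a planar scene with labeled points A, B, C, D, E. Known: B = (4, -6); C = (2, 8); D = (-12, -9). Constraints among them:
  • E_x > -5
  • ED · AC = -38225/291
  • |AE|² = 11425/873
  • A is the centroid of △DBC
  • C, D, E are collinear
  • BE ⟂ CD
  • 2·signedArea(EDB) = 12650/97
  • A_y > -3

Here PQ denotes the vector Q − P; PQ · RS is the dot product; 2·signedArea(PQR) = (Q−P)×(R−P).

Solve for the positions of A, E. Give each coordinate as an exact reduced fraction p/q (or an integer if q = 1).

A = (-2, -7/3)
E = (-394/97, 62/97)

1. A_x = -2  [A is the centroid of △DBC]
2. A_y = -7/3  [A is the centroid of △DBC]
   → A = (-2, -7/3)
3. E_x = -394/97  [C, D, E are collinear ∩ BE ⟂ CD]
4. E_y = 62/97  [C, D, E are collinear ∩ BE ⟂ CD]
   → E = (-394/97, 62/97)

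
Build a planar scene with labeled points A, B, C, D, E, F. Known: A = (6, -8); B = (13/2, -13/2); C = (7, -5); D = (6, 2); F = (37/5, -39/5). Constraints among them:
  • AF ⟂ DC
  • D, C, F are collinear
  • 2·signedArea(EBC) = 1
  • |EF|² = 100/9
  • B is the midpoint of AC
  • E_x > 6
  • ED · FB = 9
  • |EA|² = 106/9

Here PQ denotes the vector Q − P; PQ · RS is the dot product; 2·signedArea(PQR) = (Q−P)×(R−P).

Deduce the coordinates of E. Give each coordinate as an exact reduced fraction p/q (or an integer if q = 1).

E = (97/15, -23/5)

1. E_x = 97/15  [2·signedArea(EBC) = 1 ∩ ED · FB = 9]
2. E_y = -23/5  [2·signedArea(EBC) = 1 ∩ ED · FB = 9]
   → E = (97/15, -23/5)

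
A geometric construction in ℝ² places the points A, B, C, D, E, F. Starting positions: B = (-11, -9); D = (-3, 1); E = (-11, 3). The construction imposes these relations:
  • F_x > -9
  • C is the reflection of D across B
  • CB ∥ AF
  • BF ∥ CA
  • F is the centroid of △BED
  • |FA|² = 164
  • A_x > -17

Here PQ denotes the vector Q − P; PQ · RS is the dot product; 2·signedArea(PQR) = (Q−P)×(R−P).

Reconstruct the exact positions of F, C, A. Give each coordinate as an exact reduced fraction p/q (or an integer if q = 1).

A = (-49/3, -35/3)
C = (-19, -19)
F = (-25/3, -5/3)

1. F_x = -25/3  [F is the centroid of △BED]
2. F_y = -5/3  [F is the centroid of △BED]
   → F = (-25/3, -5/3)
3. C_x = -19  [C is the reflection of D across B]
4. C_y = -19  [C is the reflection of D across B]
   → C = (-19, -19)
5. A_x = -49/3  [CB ∥ AF ∩ BF ∥ CA]
6. A_y = -35/3  [CB ∥ AF ∩ BF ∥ CA]
   → A = (-49/3, -35/3)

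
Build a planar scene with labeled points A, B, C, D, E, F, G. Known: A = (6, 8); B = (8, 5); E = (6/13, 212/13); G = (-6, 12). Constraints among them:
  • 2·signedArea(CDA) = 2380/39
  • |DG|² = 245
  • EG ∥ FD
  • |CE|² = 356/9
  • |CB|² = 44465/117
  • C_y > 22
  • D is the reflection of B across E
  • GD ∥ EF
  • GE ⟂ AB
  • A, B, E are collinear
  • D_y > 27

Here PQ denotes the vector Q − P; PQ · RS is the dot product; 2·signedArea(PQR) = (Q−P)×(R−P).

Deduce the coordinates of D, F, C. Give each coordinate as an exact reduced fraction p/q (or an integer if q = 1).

1. D_x = -92/13  [D is the reflection of B across E]
2. D_y = 359/13  [D is the reflection of B across E]
   → D = (-92/13, 359/13)
3. F_x = -8/13  [EG ∥ FD ∩ GD ∥ EF]
4. F_y = 415/13  [EG ∥ FD ∩ GD ∥ EF]
   → F = (-8/13, 415/13)
5. C_x = -22/39  [line 255/13·x + 170/13·y + -850/3 = 0 ∩ |CE|² = 356/9]
6. C_y = 878/39  [line 255/13·x + 170/13·y + -850/3 = 0 ∩ |CE|² = 356/9]
   → C = (-22/39, 878/39)

C = (-22/39, 878/39)
D = (-92/13, 359/13)
F = (-8/13, 415/13)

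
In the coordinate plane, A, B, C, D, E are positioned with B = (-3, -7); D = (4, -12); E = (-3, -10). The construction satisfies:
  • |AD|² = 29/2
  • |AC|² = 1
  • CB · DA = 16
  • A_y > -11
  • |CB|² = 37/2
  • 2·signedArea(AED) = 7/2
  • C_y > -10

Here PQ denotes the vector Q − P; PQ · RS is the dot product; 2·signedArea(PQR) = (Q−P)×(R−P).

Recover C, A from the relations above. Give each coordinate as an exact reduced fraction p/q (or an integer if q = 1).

A = (1/2, -21/2)
C = (1/2, -19/2)

1. A_x = 1/2  [line 2·x + 7·y + 145/2 = 0 ∩ |AD|² = 29/2]
2. A_y = -21/2  [line 2·x + 7·y + 145/2 = 0 ∩ |AD|² = 29/2]
   → A = (1/2, -21/2)
3. C_x = 1/2  [line 7/2·x + -3/2·y + -16 = 0 ∩ |AC|² = 1]
4. C_y = -19/2  [line 7/2·x + -3/2·y + -16 = 0 ∩ |AC|² = 1]
   → C = (1/2, -19/2)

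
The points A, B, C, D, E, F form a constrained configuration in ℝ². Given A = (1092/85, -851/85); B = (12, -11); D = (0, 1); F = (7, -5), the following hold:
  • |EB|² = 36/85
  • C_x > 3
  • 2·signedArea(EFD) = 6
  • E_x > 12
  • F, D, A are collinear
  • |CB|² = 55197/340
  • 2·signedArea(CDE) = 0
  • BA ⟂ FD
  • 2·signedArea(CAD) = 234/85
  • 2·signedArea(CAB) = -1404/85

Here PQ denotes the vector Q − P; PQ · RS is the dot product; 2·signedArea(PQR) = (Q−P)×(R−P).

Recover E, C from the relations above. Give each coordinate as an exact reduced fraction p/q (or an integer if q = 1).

1. E_x = 1056/85  [line -6·x + -7·y + 1 = 0 ∩ |EB|² = 36/85]
2. E_y = -893/85  [line -6·x + -7·y + 1 = 0 ∩ |EB|² = 36/85]
   → E = (1056/85, -893/85)
3. C_x = 264/85  [2·signedArea(CDE) = 0 ∩ 2·signedArea(CAD) = 234/85]
4. C_y = -319/170  [2·signedArea(CDE) = 0 ∩ 2·signedArea(CAD) = 234/85]
   → C = (264/85, -319/170)

C = (264/85, -319/170)
E = (1056/85, -893/85)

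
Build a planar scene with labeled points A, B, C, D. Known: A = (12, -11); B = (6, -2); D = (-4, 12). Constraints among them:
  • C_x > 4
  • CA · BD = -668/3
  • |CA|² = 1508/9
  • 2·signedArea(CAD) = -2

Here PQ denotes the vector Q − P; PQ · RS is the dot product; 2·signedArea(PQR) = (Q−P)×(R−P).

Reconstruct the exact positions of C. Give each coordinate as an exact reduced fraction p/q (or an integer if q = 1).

C = (14/3, -1/3)

1. C_x = 14/3  [CA · BD = -668/3 ∩ 2·signedArea(CAD) = -2]
2. C_y = -1/3  [CA · BD = -668/3 ∩ 2·signedArea(CAD) = -2]
   → C = (14/3, -1/3)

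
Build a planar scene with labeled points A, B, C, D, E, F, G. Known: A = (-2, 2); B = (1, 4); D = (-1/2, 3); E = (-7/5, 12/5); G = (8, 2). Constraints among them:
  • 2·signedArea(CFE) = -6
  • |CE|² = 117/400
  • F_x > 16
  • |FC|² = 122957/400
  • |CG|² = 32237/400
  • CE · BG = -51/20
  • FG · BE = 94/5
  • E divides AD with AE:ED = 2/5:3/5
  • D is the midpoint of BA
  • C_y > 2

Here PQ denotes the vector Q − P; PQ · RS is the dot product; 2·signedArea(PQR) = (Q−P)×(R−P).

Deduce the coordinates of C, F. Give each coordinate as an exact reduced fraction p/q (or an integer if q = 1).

C = (-19/20, 27/10)
F = (33/2, 1)

1. C_x = -19/20  [line -7·x + 2·y + -241/20 = 0 ∩ |CE|² = 117/400]
2. C_y = 27/10  [line -7·x + 2·y + -241/20 = 0 ∩ |CE|² = 117/400]
   → C = (-19/20, 27/10)
3. F_x = 33/2  [2·signedArea(CFE) = -6 ∩ FG · BE = 94/5]
4. F_y = 1  [2·signedArea(CFE) = -6 ∩ FG · BE = 94/5]
   → F = (33/2, 1)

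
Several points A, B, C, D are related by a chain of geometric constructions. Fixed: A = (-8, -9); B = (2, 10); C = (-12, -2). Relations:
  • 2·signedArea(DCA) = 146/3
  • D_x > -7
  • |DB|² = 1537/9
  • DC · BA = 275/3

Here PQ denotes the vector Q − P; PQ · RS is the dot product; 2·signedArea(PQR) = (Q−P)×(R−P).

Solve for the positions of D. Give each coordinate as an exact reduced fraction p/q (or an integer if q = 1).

1. D_x = -6  [DC · BA = 275/3 ∩ 2·signedArea(DCA) = 146/3]
2. D_y = -1/3  [DC · BA = 275/3 ∩ 2·signedArea(DCA) = 146/3]
   → D = (-6, -1/3)

D = (-6, -1/3)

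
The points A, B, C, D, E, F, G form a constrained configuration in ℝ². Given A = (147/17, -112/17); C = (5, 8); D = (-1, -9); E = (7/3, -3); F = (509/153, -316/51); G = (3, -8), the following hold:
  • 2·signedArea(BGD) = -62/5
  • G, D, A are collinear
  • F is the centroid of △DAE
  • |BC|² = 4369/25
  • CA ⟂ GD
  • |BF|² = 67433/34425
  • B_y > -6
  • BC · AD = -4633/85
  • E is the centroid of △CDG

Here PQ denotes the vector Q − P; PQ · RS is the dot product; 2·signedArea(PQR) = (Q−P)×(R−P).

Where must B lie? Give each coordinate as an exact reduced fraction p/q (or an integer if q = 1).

B = (13/5, -5)

1. B_x = 13/5  [2·signedArea(BGD) = -62/5 ∩ BC · AD = -4633/85]
2. B_y = -5  [2·signedArea(BGD) = -62/5 ∩ BC · AD = -4633/85]
   → B = (13/5, -5)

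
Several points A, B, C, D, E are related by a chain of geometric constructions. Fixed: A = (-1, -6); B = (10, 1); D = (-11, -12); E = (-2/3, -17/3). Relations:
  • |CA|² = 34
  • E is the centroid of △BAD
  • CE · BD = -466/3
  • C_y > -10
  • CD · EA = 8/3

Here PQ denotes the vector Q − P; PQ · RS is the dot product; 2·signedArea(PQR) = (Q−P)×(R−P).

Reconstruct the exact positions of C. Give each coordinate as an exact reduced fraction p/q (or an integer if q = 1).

1. C_x = -6  [CD · EA = 8/3 ∩ CE · BD = -466/3]
2. C_y = -9  [CD · EA = 8/3 ∩ CE · BD = -466/3]
   → C = (-6, -9)

C = (-6, -9)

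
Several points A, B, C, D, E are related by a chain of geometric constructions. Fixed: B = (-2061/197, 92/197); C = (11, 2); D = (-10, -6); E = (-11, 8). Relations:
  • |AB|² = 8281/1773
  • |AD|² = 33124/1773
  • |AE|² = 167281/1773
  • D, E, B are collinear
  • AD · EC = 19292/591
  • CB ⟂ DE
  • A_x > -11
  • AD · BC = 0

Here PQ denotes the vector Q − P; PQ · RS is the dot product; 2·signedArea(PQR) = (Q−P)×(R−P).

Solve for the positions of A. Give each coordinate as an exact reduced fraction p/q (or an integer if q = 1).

A = (-6092/591, -998/591)

1. A_x = -6092/591  [AD · BC = 0 ∩ AD · EC = 19292/591]
2. A_y = -998/591  [AD · BC = 0 ∩ AD · EC = 19292/591]
   → A = (-6092/591, -998/591)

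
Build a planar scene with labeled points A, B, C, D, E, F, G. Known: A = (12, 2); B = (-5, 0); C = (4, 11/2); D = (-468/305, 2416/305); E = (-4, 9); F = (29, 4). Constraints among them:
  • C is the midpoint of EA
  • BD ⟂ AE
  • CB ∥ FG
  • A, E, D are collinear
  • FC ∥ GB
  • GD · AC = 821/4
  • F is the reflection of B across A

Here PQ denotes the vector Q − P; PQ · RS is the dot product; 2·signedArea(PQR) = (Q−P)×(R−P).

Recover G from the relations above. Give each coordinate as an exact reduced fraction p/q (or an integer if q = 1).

G = (20, -3/2)

1. G_x = 20  [FC ∥ GB ∩ CB ∥ FG]
2. G_y = -3/2  [FC ∥ GB ∩ CB ∥ FG]
   → G = (20, -3/2)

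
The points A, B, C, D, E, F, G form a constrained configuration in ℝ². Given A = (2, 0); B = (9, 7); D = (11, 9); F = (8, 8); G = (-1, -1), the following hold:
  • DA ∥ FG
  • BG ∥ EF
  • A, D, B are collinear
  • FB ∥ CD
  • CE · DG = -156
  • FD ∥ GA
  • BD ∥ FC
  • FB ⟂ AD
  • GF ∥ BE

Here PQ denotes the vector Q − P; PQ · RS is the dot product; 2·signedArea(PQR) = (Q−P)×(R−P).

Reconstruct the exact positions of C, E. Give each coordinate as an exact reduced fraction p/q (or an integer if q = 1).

C = (10, 10)
E = (18, 16)

1. C_x = 10  [FB ∥ CD ∩ BD ∥ FC]
2. C_y = 10  [FB ∥ CD ∩ BD ∥ FC]
   → C = (10, 10)
3. E_x = 18  [BG ∥ EF ∩ GF ∥ BE]
4. E_y = 16  [BG ∥ EF ∩ GF ∥ BE]
   → E = (18, 16)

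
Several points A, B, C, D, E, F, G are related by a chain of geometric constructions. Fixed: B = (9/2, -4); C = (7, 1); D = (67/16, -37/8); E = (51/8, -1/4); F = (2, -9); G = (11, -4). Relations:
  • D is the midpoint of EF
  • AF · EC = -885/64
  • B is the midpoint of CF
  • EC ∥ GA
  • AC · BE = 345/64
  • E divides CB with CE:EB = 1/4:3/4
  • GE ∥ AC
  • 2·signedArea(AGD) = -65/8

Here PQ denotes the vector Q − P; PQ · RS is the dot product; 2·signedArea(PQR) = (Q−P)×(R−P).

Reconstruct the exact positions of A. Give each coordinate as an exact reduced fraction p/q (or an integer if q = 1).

1. A_x = 93/8  [GE ∥ AC ∩ EC ∥ GA]
2. A_y = -11/4  [GE ∥ AC ∩ EC ∥ GA]
   → A = (93/8, -11/4)

A = (93/8, -11/4)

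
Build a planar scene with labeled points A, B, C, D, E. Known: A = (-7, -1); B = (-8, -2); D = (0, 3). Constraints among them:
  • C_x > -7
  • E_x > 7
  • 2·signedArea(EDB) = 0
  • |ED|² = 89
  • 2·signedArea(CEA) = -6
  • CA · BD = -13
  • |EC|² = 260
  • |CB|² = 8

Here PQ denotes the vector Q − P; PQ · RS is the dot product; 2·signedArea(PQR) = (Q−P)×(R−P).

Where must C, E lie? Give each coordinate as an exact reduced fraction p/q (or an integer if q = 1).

1. E_x = 8  [line 5·x + -8·y + 24 = 0 ∩ |ED|² = 89]
2. E_y = 8  [line 5·x + -8·y + 24 = 0 ∩ |ED|² = 89]
   → E = (8, 8)
3. C_x = -6  [CA · BD = -13 ∩ 2·signedArea(CEA) = -6]
4. C_y = 0  [CA · BD = -13 ∩ 2·signedArea(CEA) = -6]
   → C = (-6, 0)

C = (-6, 0)
E = (8, 8)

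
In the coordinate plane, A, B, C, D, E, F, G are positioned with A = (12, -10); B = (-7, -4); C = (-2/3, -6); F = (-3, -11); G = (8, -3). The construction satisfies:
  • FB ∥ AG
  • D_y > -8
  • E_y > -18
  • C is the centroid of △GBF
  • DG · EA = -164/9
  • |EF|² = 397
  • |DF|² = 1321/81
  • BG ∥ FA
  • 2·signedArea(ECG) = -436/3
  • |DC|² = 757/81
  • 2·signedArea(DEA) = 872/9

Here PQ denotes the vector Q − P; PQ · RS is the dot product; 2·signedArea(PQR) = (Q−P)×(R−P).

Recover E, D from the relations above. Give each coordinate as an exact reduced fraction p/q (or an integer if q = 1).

D = (-32/9, -7)
E = (16, -17)

1. E_x = 16  [line -3·x + 26/3·y + 586/3 = 0 ∩ |EF|² = 397]
2. E_y = -17  [line -3·x + 26/3·y + 586/3 = 0 ∩ |EF|² = 397]
   → E = (16, -17)
3. D_x = -32/9  [DG · EA = -164/9 ∩ 2·signedArea(DEA) = 872/9]
4. D_y = -7  [DG · EA = -164/9 ∩ 2·signedArea(DEA) = 872/9]
   → D = (-32/9, -7)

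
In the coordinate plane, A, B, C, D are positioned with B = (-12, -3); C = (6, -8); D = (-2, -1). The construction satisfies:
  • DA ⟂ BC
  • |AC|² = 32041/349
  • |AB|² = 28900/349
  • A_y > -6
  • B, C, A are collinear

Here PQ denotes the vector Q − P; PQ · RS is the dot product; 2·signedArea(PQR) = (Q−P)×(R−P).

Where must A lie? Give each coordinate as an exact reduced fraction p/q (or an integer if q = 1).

A = (-1128/349, -1897/349)

1. A_x = -1128/349  [B, C, A are collinear ∩ DA ⟂ BC]
2. A_y = -1897/349  [B, C, A are collinear ∩ DA ⟂ BC]
   → A = (-1128/349, -1897/349)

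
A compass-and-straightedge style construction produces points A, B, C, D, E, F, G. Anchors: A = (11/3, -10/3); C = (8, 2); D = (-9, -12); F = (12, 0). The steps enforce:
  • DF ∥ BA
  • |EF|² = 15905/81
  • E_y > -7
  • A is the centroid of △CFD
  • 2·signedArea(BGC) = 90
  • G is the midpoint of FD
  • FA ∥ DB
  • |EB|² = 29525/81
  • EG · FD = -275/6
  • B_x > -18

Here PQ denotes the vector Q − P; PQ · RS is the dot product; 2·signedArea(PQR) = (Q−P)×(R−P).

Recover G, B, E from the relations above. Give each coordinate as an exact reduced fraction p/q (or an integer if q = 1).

1. G_x = 3/2  [G is the midpoint of FD]
2. G_y = -6  [G is the midpoint of FD]
   → G = (3/2, -6)
3. B_x = -52/3  [DF ∥ BA ∩ FA ∥ DB]
4. B_y = -46/3  [DF ∥ BA ∩ FA ∥ DB]
   → B = (-52/3, -46/3)
5. E_x = -5/9  [line 21·x + 12·y + 259/3 = 0 ∩ |EF|² = 15905/81]
6. E_y = -56/9  [line 21·x + 12·y + 259/3 = 0 ∩ |EF|² = 15905/81]
   → E = (-5/9, -56/9)

B = (-52/3, -46/3)
E = (-5/9, -56/9)
G = (3/2, -6)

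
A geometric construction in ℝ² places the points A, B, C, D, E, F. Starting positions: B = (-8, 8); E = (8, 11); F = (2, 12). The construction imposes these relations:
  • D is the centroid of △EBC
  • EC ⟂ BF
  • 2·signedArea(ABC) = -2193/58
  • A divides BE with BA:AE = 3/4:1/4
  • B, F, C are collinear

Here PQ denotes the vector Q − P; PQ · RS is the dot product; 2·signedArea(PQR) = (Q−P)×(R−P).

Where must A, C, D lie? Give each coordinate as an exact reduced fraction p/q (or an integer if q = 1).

1. A_x = 4  [A divides BE with BA:AE = 3/4:1/4]
2. A_y = 41/4  [A divides BE with BA:AE = 3/4:1/4]
   → A = (4, 41/4)
3. C_x = 198/29  [B, F, C are collinear ∩ EC ⟂ BF]
4. C_y = 404/29  [B, F, C are collinear ∩ EC ⟂ BF]
   → C = (198/29, 404/29)
5. D_x = 66/29  [D is the centroid of △EBC]
6. D_y = 955/87  [D is the centroid of △EBC]
   → D = (66/29, 955/87)

A = (4, 41/4)
C = (198/29, 404/29)
D = (66/29, 955/87)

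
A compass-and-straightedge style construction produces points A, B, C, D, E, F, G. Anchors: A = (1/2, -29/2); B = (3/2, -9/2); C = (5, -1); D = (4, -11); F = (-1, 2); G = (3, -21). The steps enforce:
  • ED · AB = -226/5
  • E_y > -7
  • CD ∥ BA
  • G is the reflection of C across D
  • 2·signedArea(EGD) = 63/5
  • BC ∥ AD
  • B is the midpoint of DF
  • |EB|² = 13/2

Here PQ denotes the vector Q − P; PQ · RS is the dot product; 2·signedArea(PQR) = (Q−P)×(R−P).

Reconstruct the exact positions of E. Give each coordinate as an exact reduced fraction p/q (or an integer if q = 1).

E = (16/5, -32/5)

1. E_x = 16/5  [ED · AB = -226/5 ∩ 2·signedArea(EGD) = 63/5]
2. E_y = -32/5  [ED · AB = -226/5 ∩ 2·signedArea(EGD) = 63/5]
   → E = (16/5, -32/5)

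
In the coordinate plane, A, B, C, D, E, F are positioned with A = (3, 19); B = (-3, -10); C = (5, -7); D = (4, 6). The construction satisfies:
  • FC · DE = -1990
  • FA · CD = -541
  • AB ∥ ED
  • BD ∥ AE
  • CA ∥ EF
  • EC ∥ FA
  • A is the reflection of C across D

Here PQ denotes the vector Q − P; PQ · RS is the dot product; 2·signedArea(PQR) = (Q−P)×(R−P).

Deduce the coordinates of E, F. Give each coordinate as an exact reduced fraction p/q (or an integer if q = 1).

1. E_x = 10  [AB ∥ ED ∩ BD ∥ AE]
2. E_y = 35  [AB ∥ ED ∩ BD ∥ AE]
   → E = (10, 35)
3. F_x = 8  [EC ∥ FA ∩ CA ∥ EF]
4. F_y = 61  [EC ∥ FA ∩ CA ∥ EF]
   → F = (8, 61)

E = (10, 35)
F = (8, 61)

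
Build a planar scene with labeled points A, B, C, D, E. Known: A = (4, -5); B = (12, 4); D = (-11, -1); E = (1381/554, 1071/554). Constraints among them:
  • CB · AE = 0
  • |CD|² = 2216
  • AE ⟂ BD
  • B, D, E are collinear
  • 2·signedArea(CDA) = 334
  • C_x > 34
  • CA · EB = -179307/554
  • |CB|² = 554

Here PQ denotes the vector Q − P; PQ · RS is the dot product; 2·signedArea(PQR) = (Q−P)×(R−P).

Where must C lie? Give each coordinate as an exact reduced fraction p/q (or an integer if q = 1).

1. C_x = 35  [CB · AE = 0 ∩ 2·signedArea(CDA) = 334]
2. C_y = 9  [CB · AE = 0 ∩ 2·signedArea(CDA) = 334]
   → C = (35, 9)

C = (35, 9)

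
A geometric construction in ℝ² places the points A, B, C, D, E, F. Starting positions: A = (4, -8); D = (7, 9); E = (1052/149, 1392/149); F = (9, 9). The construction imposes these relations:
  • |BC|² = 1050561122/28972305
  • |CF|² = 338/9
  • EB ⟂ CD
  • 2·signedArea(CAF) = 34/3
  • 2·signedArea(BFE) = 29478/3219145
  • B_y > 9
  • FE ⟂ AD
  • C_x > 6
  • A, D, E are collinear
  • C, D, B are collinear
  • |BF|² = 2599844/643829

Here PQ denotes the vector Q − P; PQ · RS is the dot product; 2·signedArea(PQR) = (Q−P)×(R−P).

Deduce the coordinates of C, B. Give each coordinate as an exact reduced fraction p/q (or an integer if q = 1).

B = (151673/21605, 201891/21605)
C = (20/3, 10/3)

1. B_x = 151673/21605  [line -51/149·x + -289/149·y + 66081822/3219145 = 0 ∩ |BF|² = 2599844/643829]
2. B_y = 201891/21605  [line -51/149·x + -289/149·y + 66081822/3219145 = 0 ∩ |BF|² = 2599844/643829]
   → B = (151673/21605, 201891/21605)
3. C_x = 20/3  [2·signedArea(CAF) = 34/3 ∩ C, D, B are collinear]
4. C_y = 10/3  [2·signedArea(CAF) = 34/3 ∩ C, D, B are collinear]
   → C = (20/3, 10/3)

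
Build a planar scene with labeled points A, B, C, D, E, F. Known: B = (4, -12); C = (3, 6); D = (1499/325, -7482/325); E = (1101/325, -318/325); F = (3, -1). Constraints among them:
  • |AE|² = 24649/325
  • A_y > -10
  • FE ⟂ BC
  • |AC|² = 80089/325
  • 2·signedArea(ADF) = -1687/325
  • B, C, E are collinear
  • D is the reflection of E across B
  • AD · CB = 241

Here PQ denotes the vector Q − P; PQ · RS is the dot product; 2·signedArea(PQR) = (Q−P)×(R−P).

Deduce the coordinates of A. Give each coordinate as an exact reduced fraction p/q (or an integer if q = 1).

1. A_x = 1258/325  [AD · CB = 241 ∩ 2·signedArea(ADF) = -1687/325]
2. A_y = -3144/325  [AD · CB = 241 ∩ 2·signedArea(ADF) = -1687/325]
   → A = (1258/325, -3144/325)

A = (1258/325, -3144/325)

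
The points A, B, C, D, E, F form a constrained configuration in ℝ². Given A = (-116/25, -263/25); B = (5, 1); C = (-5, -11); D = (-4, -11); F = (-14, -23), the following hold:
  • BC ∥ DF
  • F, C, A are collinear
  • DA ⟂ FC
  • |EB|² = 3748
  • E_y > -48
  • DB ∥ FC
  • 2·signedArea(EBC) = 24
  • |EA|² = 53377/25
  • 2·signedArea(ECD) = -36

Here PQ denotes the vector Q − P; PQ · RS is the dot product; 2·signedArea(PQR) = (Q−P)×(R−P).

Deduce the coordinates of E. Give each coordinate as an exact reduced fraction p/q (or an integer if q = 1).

1. E_x = -33  [2·signedArea(ECD) = -36 ∩ 2·signedArea(EBC) = 24]
2. E_y = -47  [2·signedArea(ECD) = -36 ∩ 2·signedArea(EBC) = 24]
   → E = (-33, -47)

E = (-33, -47)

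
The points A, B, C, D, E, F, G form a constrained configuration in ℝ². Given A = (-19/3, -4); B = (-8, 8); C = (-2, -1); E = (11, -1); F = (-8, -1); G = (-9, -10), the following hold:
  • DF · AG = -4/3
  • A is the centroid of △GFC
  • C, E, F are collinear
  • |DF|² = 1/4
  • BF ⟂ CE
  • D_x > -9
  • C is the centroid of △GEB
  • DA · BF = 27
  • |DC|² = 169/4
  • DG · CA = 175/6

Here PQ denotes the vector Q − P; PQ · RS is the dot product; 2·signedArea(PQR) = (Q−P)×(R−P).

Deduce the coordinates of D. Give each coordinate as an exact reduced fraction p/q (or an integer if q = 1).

D = (-17/2, -1)

1. D_x = -17/2  [DG · CA = 175/6 ∩ DF · AG = -4/3]
2. D_y = -1  [DG · CA = 175/6 ∩ DF · AG = -4/3]
   → D = (-17/2, -1)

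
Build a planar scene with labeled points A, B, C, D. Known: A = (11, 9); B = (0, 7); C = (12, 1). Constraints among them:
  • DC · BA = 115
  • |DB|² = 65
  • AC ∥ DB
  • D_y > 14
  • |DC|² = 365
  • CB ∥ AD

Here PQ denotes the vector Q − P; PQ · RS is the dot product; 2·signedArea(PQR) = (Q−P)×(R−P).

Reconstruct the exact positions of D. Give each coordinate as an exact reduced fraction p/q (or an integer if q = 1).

1. D_x = -1  [AC ∥ DB ∩ CB ∥ AD]
2. D_y = 15  [AC ∥ DB ∩ CB ∥ AD]
   → D = (-1, 15)

D = (-1, 15)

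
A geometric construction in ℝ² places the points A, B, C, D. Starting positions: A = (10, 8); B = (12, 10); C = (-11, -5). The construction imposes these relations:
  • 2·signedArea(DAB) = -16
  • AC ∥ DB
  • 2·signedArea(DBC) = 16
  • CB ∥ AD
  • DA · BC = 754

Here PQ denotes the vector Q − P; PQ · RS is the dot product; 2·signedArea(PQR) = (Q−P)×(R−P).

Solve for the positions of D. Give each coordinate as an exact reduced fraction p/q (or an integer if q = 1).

1. D_x = 33  [AC ∥ DB ∩ CB ∥ AD]
2. D_y = 23  [AC ∥ DB ∩ CB ∥ AD]
   → D = (33, 23)

D = (33, 23)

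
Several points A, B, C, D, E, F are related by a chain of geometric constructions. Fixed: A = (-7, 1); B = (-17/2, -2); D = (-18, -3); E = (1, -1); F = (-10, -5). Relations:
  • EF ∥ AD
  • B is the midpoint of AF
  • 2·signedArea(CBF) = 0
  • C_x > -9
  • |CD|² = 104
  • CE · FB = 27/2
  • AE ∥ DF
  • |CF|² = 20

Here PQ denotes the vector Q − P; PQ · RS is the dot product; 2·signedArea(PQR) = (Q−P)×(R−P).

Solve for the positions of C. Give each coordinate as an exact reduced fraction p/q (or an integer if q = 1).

C = (-8, -1)

1. C_x = -8  [2·signedArea(CBF) = 0 ∩ CE · FB = 27/2]
2. C_y = -1  [2·signedArea(CBF) = 0 ∩ CE · FB = 27/2]
   → C = (-8, -1)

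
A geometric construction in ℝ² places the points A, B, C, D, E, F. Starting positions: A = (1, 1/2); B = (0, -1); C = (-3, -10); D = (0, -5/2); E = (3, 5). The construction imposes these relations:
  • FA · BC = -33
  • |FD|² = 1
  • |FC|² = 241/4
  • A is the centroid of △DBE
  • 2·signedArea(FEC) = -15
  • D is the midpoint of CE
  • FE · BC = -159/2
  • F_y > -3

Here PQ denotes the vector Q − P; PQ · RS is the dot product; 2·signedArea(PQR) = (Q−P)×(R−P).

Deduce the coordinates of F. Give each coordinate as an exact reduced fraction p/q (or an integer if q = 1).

1. F_x = -1  [2·signedArea(FEC) = -15 ∩ FA · BC = -33]
2. F_y = -5/2  [2·signedArea(FEC) = -15 ∩ FA · BC = -33]
   → F = (-1, -5/2)

F = (-1, -5/2)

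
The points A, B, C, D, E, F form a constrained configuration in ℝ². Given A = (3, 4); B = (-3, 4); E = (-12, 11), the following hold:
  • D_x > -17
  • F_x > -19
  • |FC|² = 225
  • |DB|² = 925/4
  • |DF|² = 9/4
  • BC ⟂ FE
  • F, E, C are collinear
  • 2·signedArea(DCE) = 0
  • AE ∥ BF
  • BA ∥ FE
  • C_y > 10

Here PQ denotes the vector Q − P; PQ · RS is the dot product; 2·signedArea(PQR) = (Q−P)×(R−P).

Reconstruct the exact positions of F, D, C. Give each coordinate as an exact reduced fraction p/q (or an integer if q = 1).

1. F_x = -18  [BA ∥ FE ∩ AE ∥ BF]
2. F_y = 11  [BA ∥ FE ∩ AE ∥ BF]
   → F = (-18, 11)
3. C_x = -3  [F, E, C are collinear ∩ BC ⟂ FE]
4. C_y = 11  [F, E, C are collinear ∩ BC ⟂ FE]
   → C = (-3, 11)
5. D_y = 11  [2·signedArea(DCE) = 0]
6. D_x = -33/2  [|DF|² = 9/4]
   → D = (-33/2, 11)

C = (-3, 11)
D = (-33/2, 11)
F = (-18, 11)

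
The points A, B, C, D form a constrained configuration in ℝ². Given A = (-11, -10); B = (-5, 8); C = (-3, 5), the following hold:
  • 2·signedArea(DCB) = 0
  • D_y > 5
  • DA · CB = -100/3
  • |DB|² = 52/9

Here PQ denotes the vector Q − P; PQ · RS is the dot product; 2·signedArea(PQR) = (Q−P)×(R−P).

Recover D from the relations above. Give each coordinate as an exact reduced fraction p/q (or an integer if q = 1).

D = (-11/3, 6)

1. D_x = -11/3  [2·signedArea(DCB) = 0 ∩ DA · CB = -100/3]
2. D_y = 6  [2·signedArea(DCB) = 0 ∩ DA · CB = -100/3]
   → D = (-11/3, 6)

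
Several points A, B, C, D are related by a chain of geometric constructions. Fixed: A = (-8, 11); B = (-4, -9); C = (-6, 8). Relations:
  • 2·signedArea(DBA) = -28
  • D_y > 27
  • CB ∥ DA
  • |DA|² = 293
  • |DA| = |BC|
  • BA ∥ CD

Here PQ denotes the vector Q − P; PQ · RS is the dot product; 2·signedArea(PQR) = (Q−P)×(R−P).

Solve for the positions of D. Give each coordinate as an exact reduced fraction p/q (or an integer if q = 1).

1. D_x = -10  [CB ∥ DA ∩ BA ∥ CD]
2. D_y = 28  [CB ∥ DA ∩ BA ∥ CD]
   → D = (-10, 28)

D = (-10, 28)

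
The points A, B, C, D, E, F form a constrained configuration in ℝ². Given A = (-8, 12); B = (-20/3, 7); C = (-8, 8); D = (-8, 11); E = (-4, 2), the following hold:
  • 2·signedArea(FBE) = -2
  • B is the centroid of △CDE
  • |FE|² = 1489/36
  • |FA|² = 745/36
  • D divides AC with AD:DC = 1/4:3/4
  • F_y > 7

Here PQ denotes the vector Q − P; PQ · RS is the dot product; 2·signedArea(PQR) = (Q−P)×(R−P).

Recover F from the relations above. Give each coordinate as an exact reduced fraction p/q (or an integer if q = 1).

1. F_x = -22/3  [line 5·x + 8/3·y + 50/3 = 0 ∩ |FE|² = 1489/36]
2. F_y = 15/2  [line 5·x + 8/3·y + 50/3 = 0 ∩ |FE|² = 1489/36]
   → F = (-22/3, 15/2)

F = (-22/3, 15/2)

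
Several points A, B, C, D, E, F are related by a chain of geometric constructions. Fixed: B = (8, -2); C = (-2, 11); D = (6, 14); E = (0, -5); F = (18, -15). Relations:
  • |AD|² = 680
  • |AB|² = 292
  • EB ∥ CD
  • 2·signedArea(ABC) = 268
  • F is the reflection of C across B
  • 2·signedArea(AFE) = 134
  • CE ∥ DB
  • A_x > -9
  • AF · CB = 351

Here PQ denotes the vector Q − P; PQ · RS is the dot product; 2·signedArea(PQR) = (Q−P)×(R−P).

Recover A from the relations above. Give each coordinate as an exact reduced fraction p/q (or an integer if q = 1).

1. A_x = -8  [2·signedArea(ABC) = 268 ∩ 2·signedArea(AFE) = 134]
2. A_y = -8  [2·signedArea(ABC) = 268 ∩ 2·signedArea(AFE) = 134]
   → A = (-8, -8)

A = (-8, -8)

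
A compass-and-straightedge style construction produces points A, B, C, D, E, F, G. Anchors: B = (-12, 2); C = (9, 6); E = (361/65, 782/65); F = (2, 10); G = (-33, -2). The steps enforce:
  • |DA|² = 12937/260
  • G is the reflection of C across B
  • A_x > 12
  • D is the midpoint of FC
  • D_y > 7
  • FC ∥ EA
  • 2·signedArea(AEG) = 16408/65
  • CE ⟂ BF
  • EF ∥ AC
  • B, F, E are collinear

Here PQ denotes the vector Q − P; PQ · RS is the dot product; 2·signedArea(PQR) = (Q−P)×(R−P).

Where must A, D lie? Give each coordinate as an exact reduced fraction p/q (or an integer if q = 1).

A = (816/65, 522/65)
D = (11/2, 8)

1. A_x = 816/65  [EF ∥ AC ∩ FC ∥ EA]
2. A_y = 522/65  [EF ∥ AC ∩ FC ∥ EA]
   → A = (816/65, 522/65)
3. D_x = 11/2  [D is the midpoint of FC]
4. D_y = 8  [D is the midpoint of FC]
   → D = (11/2, 8)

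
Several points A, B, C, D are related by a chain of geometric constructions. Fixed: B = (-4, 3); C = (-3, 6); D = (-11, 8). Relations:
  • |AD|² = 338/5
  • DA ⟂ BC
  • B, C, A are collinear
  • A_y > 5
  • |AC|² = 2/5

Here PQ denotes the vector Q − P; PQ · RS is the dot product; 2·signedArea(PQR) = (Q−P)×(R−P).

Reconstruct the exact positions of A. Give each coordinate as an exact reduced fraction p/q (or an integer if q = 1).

A = (-16/5, 27/5)

1. A_x = -16/5  [B, C, A are collinear ∩ DA ⟂ BC]
2. A_y = 27/5  [B, C, A are collinear ∩ DA ⟂ BC]
   → A = (-16/5, 27/5)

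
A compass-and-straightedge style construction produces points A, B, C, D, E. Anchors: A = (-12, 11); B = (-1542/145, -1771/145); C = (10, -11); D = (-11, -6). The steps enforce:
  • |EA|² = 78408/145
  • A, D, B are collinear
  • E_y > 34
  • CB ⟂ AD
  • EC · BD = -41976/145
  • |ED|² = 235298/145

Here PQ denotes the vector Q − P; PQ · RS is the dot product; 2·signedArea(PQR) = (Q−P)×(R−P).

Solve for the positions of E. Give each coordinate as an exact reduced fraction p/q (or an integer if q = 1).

E = (-1938/145, 4961/145)

1. E_x = -1938/145  [line 53/145·x + -901/145·y + 6307/29 = 0 ∩ |EA|² = 78408/145]
2. E_y = 4961/145  [line 53/145·x + -901/145·y + 6307/29 = 0 ∩ |EA|² = 78408/145]
   → E = (-1938/145, 4961/145)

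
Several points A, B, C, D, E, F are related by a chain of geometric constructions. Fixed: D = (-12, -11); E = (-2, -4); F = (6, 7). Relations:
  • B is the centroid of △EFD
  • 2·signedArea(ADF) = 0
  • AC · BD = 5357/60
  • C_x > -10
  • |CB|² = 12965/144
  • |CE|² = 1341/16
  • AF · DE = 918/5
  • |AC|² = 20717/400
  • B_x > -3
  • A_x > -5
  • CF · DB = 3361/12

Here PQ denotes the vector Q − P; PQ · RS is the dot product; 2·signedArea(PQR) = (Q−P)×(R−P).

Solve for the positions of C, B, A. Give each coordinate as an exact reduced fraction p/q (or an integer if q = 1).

1. B_x = -8/3  [B is the centroid of △EFD]
2. B_y = -8/3  [B is the centroid of △EFD]
   → B = (-8/3, -8/3)
3. A_x = -24/5  [2·signedArea(ADF) = 0 ∩ AF · DE = 918/5]
4. A_y = -19/5  [2·signedArea(ADF) = 0 ∩ AF · DE = 918/5]
   → A = (-24/5, -19/5)
5. C_x = -19/2  [line -28/3·x + -25/3·y + -663/4 = 0 ∩ |AC|² = 20717/400]
6. C_y = -37/4  [line -28/3·x + -25/3·y + -663/4 = 0 ∩ |AC|² = 20717/400]
   → C = (-19/2, -37/4)

A = (-24/5, -19/5)
B = (-8/3, -8/3)
C = (-19/2, -37/4)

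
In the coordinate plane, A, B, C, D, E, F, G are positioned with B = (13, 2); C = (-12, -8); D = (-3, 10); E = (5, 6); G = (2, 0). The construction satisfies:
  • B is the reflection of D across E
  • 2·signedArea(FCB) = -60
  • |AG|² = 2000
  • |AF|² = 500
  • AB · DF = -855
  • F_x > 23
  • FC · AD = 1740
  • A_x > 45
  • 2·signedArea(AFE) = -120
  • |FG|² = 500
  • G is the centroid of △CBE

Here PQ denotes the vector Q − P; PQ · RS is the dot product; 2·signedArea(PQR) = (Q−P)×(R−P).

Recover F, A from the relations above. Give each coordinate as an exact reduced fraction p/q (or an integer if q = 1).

1. F_x = 24  [line -10·x + 25·y + 140 = 0 ∩ |FG|² = 500]
2. F_y = 4  [line -10·x + 25·y + 140 = 0 ∩ |FG|² = 500]
   → F = (24, 4)
3. A_x = 46  [AB · DF = -855 ∩ FC · AD = 1740]
4. A_y = 8  [AB · DF = -855 ∩ FC · AD = 1740]
   → A = (46, 8)

A = (46, 8)
F = (24, 4)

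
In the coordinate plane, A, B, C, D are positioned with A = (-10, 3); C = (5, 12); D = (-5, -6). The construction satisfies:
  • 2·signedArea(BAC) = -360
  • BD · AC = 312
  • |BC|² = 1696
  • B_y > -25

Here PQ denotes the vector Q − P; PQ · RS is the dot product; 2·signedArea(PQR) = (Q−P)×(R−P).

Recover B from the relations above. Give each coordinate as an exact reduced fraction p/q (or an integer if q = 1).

B = (-15, -24)

1. B_x = -15  [2·signedArea(BAC) = -360 ∩ BD · AC = 312]
2. B_y = -24  [2·signedArea(BAC) = -360 ∩ BD · AC = 312]
   → B = (-15, -24)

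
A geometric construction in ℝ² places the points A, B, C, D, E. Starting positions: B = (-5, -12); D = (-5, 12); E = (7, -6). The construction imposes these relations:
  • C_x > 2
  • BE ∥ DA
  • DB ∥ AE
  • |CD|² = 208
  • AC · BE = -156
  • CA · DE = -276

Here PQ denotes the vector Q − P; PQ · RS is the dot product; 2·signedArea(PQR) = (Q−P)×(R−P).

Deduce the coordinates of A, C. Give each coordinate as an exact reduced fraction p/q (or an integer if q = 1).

A = (7, 18)
C = (3, 0)

1. A_x = 7  [DB ∥ AE ∩ BE ∥ DA]
2. A_y = 18  [DB ∥ AE ∩ BE ∥ DA]
   → A = (7, 18)
3. C_x = 3  [CA · DE = -276 ∩ AC · BE = -156]
4. C_y = 0  [CA · DE = -276 ∩ AC · BE = -156]
   → C = (3, 0)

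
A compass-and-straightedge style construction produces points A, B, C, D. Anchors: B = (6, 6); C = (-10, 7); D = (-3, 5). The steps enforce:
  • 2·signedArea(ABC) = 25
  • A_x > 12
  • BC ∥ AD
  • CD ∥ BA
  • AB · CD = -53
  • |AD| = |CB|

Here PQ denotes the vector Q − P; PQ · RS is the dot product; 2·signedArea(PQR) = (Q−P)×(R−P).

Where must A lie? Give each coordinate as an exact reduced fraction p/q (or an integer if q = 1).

1. A_x = 13  [BC ∥ AD ∩ CD ∥ BA]
2. A_y = 4  [BC ∥ AD ∩ CD ∥ BA]
   → A = (13, 4)

A = (13, 4)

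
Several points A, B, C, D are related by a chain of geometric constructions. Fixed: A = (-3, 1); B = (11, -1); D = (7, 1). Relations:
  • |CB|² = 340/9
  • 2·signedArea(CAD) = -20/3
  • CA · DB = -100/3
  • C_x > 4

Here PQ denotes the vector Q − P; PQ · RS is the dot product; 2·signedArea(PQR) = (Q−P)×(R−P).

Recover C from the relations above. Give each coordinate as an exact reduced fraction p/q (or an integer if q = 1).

C = (5, 1/3)

1. C_x = 5  [2·signedArea(CAD) = -20/3 ∩ CA · DB = -100/3]
2. C_y = 1/3  [2·signedArea(CAD) = -20/3 ∩ CA · DB = -100/3]
   → C = (5, 1/3)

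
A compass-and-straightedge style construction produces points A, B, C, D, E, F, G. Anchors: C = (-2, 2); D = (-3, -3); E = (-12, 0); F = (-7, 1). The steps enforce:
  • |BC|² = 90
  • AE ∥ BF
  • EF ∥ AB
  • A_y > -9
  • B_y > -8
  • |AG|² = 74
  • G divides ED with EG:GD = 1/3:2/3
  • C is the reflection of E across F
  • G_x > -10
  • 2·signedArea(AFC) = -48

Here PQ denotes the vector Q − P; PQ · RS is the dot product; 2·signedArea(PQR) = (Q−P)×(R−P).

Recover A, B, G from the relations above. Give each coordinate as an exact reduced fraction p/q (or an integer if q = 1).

1. G_x = -9  [G divides ED with EG:GD = 1/3:2/3]
2. G_y = -1  [G divides ED with EG:GD = 1/3:2/3]
   → G = (-9, -1)
3. A_x = -4  [line -1·x + 5·y + 36 = 0 ∩ |AG|² = 74]
4. A_y = -8  [line -1·x + 5·y + 36 = 0 ∩ |AG|² = 74]
   → A = (-4, -8)
5. B_x = 1  [AE ∥ BF ∩ EF ∥ AB]
6. B_y = -7  [AE ∥ BF ∩ EF ∥ AB]
   → B = (1, -7)

A = (-4, -8)
B = (1, -7)
G = (-9, -1)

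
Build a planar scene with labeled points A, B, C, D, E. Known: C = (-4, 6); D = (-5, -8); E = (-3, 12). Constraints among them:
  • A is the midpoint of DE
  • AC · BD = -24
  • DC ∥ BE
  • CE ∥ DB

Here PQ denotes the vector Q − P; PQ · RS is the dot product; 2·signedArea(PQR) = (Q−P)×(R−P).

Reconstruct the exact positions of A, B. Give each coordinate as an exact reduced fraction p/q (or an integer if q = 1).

A = (-4, 2)
B = (-4, -2)

1. A_x = -4  [A is the midpoint of DE]
2. A_y = 2  [A is the midpoint of DE]
   → A = (-4, 2)
3. B_x = -4  [DC ∥ BE ∩ CE ∥ DB]
4. B_y = -2  [DC ∥ BE ∩ CE ∥ DB]
   → B = (-4, -2)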